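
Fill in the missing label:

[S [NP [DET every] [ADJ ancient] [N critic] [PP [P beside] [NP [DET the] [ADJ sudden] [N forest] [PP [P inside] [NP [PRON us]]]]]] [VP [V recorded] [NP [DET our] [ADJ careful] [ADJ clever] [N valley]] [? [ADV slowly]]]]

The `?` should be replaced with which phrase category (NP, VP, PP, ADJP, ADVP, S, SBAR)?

ADVP

Looking at what the `?` directly dominates — ADV 'slowly' — this is an adverb phrase (ADVP).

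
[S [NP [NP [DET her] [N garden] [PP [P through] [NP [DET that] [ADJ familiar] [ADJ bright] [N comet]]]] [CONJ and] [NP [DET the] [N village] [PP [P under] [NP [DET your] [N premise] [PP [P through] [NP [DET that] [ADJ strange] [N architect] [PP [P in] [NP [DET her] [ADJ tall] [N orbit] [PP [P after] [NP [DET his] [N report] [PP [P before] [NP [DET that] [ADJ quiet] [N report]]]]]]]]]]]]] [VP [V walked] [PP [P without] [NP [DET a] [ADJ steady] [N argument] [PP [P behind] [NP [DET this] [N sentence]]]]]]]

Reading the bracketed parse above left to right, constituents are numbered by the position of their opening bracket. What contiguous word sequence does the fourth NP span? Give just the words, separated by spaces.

In left-to-right order the NP constituents are "her garden through that familiar bright comet and the village under your premise through that strange architect in her tall orbit after his report before that quiet report"; "her garden through that familiar bright comet"; "that familiar bright comet"; "the village under your premise through that strange architect in her tall orbit after his report before that quiet report"; "your premise through that strange architect in her tall orbit after his report before that quiet report"; "that strange architect in her tall orbit after his report before that quiet report"; "her tall orbit after his report before that quiet report"; "his report before that quiet report"; "that quiet report"; "a steady argument behind this sentence"; "this sentence". Number 4 is "the village under your premise through that strange architect in her tall orbit after his report before that quiet report".

the village under your premise through that strange architect in her tall orbit after his report before that quiet report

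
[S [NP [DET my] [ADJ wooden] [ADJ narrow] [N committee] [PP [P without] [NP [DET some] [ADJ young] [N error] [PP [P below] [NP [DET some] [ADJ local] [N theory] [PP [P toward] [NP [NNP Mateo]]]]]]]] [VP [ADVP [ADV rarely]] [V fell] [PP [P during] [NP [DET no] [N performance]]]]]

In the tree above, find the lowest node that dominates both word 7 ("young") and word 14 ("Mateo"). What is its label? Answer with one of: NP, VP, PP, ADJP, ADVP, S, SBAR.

Both words fall inside [NP some young error below some local theory toward Mateo] (words 6–14), and no smaller constituent contains them both. Label: NP.

NP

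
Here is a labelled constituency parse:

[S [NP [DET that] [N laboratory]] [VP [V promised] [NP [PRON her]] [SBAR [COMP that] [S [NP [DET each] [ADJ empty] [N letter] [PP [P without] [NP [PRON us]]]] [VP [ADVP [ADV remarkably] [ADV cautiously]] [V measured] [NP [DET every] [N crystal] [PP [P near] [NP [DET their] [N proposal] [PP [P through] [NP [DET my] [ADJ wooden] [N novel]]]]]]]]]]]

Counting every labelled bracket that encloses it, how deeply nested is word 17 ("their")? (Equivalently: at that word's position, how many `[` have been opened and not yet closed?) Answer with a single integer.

9

Counting open brackets not yet closed at "their": [S [VP [SBAR [S [VP [NP [PP [NP [DET = 9.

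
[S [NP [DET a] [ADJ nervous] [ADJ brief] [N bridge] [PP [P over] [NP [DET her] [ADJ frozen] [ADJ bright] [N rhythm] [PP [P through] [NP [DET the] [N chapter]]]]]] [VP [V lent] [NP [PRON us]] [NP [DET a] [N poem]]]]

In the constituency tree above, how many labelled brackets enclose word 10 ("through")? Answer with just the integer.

6

Counting open brackets not yet closed at "through": [S [NP [PP [NP [PP [P = 6.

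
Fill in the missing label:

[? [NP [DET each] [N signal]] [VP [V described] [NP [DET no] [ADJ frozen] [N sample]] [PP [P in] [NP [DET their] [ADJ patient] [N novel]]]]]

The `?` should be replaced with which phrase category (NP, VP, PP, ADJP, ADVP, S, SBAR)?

S

Looking at what the `?` directly dominates — NP, VP — this is a clause (S).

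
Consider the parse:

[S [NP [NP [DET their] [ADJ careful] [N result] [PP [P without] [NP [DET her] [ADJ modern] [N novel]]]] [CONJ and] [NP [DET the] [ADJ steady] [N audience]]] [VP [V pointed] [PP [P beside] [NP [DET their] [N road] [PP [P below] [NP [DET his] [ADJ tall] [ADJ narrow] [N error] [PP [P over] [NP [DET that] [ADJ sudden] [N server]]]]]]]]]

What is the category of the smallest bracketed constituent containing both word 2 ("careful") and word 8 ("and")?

Both words fall inside [NP their careful result without her modern novel and the steady audience] (words 1–11), and no smaller constituent contains them both. Label: NP.

NP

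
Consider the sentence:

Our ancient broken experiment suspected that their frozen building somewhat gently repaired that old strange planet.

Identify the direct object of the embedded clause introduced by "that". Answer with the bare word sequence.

that old strange planet

Within the embedded clause introduced by "that", the direct object of "repaired" is "that old strange planet".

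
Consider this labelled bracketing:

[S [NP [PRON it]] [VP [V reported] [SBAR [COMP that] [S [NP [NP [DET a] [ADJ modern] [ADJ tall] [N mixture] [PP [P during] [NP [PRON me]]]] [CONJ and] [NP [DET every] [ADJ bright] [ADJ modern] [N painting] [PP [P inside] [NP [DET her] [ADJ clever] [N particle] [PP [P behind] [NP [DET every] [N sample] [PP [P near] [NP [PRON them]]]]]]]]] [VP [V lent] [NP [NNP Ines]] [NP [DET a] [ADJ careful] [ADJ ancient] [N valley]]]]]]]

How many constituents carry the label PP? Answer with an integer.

Listing each PP by its span: [PP during me]; [PP inside her clever particle behind every sample near them]; [PP behind every sample near them]; [PP near them] — that makes 4.

4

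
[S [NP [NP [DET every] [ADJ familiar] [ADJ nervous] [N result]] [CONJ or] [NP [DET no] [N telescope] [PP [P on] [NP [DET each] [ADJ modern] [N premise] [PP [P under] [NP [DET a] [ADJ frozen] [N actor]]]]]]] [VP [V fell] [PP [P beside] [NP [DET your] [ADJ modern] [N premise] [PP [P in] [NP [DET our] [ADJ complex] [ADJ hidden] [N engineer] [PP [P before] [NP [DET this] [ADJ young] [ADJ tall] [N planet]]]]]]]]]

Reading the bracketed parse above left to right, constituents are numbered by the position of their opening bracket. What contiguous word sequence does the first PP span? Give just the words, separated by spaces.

on each modern premise under a frozen actor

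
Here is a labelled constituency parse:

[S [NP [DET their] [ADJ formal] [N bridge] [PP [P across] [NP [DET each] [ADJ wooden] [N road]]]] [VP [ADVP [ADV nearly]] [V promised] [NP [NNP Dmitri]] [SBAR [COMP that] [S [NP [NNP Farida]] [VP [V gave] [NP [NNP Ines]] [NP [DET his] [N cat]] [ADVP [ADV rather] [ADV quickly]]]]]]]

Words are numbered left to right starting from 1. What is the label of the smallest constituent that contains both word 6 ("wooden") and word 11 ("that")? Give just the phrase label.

Word 6 lies under S → NP → PP → NP → ADJ; word 11 lies under S → VP → SBAR → COMP. The lowest shared node is the S.

S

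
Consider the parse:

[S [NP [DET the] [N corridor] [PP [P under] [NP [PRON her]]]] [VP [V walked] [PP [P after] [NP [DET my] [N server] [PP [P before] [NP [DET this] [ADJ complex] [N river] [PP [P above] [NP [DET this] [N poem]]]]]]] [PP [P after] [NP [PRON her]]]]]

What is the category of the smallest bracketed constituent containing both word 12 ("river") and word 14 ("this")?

Both words fall inside [NP this complex river above this poem] (words 10–15), and no smaller constituent contains them both. Label: NP.

NP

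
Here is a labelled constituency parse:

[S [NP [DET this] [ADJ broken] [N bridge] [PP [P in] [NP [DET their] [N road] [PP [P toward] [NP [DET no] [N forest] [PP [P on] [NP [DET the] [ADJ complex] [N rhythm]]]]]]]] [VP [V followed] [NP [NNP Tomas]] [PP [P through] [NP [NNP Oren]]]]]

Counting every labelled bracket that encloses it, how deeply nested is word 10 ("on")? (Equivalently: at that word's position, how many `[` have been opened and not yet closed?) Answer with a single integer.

The word sits inside P, which is inside PP, inside NP, inside PP, inside NP, inside PP, inside NP, inside S — 8 brackets in all.

8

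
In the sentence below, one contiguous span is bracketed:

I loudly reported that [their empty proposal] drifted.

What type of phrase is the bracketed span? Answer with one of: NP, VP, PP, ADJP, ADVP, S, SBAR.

The span is built around the noun "proposal" — a noun phrase (NP).

NP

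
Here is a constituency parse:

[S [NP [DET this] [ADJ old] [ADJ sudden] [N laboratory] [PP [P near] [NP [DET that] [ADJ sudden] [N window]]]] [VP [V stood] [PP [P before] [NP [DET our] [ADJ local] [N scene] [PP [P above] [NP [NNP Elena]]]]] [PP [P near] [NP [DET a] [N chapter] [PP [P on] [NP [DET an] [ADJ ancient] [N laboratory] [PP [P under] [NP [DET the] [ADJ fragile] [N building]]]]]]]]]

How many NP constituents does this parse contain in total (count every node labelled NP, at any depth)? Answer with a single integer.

7

The NP constituents are: [NP this old sudden laboratory near that sudden window]; [NP that sudden window]; [NP our local scene above Elena]; [NP Elena]; [NP a chapter on an ancient laboratory under the fragile building]; [NP an ancient laboratory under the fragile building] …. Total: 7.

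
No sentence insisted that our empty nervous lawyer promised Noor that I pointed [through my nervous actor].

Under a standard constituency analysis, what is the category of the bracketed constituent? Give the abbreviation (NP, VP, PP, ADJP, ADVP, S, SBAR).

PP

The bracketed span "through my nervous actor" is headed by "through", making it a prepositional phrase (PP).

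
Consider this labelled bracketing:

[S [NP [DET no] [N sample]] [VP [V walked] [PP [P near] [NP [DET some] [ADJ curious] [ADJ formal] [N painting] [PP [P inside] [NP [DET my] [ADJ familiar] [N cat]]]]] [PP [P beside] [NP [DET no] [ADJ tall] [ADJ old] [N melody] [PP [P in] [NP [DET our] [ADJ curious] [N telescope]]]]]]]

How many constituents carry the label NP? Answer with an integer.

The NP constituents are: [NP no sample]; [NP some curious formal painting inside my familiar cat]; [NP my familiar cat]; [NP no tall old melody in our curious telescope]; [NP our curious telescope]. Total: 5.

5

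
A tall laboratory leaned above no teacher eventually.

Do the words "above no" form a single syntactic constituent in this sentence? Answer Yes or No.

The smallest constituent containing the whole sequence is the prepositional phrase [PP above no teacher], but the sequence is only part of it — it straddles the boundary between preposition "above" and noun phrase "no teacher".

No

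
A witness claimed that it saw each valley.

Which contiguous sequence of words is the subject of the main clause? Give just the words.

a witness

In the main clause the verb is "claimed"; the NP preceding it, "a witness", is the subject.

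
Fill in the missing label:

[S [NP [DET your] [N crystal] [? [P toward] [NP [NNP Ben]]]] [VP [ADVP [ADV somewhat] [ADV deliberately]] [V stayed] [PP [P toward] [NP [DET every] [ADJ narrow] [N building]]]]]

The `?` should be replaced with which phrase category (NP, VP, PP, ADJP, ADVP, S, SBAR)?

PP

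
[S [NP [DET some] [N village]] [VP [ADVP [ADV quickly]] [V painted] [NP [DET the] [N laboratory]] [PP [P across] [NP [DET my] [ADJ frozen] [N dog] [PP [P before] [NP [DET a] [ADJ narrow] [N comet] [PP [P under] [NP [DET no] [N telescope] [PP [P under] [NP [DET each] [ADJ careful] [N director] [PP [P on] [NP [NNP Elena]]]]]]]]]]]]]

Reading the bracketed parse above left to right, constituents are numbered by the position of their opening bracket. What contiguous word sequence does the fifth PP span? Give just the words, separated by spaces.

on Elena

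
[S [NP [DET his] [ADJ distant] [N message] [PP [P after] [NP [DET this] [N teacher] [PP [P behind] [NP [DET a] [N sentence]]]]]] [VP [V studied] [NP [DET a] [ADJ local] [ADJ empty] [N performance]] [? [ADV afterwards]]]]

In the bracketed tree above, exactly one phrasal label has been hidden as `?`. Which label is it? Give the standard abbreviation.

Looking at what the `?` directly dominates — ADV 'afterwards' — this is an adverb phrase (ADVP).

ADVP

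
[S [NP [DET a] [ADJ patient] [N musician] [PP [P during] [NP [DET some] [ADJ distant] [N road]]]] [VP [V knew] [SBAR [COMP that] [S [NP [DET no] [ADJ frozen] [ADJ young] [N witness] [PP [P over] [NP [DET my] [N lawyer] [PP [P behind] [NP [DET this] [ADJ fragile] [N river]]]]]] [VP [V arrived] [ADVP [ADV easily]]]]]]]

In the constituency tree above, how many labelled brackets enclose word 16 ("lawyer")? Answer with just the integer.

8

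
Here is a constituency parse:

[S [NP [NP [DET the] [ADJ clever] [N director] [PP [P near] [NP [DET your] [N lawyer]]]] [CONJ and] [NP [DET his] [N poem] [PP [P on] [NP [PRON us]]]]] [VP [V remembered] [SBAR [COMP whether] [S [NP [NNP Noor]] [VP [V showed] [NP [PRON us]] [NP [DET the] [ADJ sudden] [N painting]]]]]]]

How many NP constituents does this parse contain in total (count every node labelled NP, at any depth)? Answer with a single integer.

8

The NP constituents are: [NP the clever director near your lawyer and his poem on us]; [NP the clever director near your lawyer]; [NP your lawyer]; [NP his poem on us]; [NP us]; [NP Noor] …. Total: 8.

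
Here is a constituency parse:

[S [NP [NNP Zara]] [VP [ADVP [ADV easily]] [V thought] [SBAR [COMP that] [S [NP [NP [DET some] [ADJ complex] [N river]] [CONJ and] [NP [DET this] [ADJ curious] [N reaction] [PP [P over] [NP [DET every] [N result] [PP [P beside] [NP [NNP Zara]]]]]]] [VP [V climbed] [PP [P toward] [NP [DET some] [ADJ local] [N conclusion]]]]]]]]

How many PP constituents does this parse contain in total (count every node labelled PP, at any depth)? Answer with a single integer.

3

Listing each PP by its span: [PP over every result beside Zara]; [PP beside Zara]; [PP toward some local conclusion] — that makes 3.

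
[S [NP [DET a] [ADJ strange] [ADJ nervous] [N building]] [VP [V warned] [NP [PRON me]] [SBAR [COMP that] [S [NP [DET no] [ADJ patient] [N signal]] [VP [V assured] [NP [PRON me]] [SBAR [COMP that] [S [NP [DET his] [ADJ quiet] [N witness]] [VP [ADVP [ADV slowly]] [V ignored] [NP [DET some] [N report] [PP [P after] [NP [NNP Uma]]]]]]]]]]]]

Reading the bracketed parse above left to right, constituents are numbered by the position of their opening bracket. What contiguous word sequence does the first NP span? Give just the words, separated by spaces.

Opening `[NP` markers occur at word positions 1, 6, 8, 12, 14, 19, 22; the first of these opens the constituent [NP a strange nervous building].

a strange nervous building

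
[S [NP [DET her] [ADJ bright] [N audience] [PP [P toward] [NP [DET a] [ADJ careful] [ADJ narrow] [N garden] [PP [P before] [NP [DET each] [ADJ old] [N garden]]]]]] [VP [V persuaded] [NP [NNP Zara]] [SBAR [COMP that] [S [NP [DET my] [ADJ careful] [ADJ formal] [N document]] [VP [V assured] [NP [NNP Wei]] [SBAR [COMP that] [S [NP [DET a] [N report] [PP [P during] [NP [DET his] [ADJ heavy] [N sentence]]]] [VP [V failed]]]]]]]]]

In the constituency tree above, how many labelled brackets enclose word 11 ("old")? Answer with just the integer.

7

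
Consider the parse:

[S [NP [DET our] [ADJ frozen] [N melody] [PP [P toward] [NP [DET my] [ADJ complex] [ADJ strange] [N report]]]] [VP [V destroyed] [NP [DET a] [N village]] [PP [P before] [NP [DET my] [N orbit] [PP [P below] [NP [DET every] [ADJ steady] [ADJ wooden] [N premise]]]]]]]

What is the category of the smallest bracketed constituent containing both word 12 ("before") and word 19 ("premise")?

The smallest bracket enclosing both words is [PP before my orbit below every steady wooden premise], so the label is PP.

PP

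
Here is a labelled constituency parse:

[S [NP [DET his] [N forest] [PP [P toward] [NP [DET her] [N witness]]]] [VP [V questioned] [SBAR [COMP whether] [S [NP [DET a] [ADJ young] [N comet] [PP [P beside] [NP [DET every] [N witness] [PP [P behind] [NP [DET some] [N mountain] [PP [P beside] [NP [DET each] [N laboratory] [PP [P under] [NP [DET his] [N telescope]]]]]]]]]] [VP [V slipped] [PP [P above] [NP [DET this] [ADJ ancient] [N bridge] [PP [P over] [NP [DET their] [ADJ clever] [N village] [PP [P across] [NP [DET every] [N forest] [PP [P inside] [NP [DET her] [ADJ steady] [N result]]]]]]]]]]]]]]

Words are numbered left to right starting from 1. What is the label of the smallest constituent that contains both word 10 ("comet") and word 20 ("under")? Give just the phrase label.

Word 10 lies under S → VP → SBAR → S → NP → N; word 20 lies under S → VP → SBAR → S → NP → PP → NP → PP → NP → PP → NP → PP → P. The lowest shared node is the NP.

NP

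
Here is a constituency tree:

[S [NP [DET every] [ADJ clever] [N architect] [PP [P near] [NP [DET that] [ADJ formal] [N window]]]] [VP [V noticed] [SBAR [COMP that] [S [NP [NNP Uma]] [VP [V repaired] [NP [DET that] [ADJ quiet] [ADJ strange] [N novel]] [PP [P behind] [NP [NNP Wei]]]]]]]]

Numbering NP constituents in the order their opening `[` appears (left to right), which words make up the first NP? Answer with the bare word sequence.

The NP opening brackets appear, in order, over: "every clever architect near that formal window"; "that formal window"; "Uma"; "that quiet strange novel"; "Wei". The first one spans "every clever architect near that formal window".

every clever architect near that formal window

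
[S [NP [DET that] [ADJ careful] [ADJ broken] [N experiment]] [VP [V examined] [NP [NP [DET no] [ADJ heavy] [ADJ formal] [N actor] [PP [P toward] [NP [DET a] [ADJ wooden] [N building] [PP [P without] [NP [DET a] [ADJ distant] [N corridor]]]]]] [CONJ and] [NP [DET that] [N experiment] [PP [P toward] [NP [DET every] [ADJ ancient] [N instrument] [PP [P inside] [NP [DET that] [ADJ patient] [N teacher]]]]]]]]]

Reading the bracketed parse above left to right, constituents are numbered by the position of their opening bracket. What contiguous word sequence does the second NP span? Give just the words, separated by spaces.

no heavy formal actor toward a wooden building without a distant corridor and that experiment toward every ancient instrument inside that patient teacher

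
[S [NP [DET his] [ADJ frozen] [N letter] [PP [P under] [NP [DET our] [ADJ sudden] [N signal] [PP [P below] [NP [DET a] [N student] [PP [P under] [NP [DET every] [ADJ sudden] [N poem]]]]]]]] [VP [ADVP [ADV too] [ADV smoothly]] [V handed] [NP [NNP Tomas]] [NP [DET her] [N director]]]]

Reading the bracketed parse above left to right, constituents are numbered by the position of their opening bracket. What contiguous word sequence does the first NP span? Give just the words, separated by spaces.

Opening `[NP` markers occur at word positions 1, 5, 9, 12, 18, 19; the first of these opens the constituent [NP his frozen letter under our sudden signal below a student under every sudden poem].

his frozen letter under our sudden signal below a student under every sudden poem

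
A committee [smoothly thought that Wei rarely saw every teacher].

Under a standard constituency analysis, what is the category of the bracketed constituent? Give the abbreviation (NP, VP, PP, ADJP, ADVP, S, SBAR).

The span is built around the verb "thought" — a verb phrase (VP).

VP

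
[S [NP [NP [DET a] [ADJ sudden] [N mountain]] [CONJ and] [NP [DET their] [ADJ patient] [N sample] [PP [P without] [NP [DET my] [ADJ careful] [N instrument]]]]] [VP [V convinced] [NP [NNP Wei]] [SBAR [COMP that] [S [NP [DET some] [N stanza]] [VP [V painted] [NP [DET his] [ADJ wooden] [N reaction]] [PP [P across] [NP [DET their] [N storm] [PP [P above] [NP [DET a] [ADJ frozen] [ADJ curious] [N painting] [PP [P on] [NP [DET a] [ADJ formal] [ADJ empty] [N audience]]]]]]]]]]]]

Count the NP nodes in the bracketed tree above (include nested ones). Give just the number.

The NP constituents are: [NP a sudden mountain and their patient sample without my careful instrument]; [NP a sudden mountain]; [NP their patient sample without my careful instrument]; [NP my careful instrument]; [NP Wei]; [NP some stanza] …. Total: 10.

10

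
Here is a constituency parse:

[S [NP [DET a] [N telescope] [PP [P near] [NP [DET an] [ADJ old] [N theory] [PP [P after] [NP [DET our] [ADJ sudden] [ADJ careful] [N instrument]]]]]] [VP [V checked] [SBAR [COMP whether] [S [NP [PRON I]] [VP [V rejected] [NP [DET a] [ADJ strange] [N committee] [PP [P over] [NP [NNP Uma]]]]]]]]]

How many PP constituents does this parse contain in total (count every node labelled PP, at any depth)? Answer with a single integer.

The PP constituents are: [PP near an old theory after our sudden careful instrument]; [PP after our sudden careful instrument]; [PP over Uma]. Total: 3.

3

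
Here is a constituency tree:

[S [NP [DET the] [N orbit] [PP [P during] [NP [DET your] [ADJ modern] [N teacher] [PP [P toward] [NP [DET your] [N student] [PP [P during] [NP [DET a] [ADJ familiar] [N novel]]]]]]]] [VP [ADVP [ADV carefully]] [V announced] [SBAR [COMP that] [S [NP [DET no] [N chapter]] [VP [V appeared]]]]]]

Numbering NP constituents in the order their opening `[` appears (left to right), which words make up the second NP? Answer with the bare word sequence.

your modern teacher toward your student during a familiar novel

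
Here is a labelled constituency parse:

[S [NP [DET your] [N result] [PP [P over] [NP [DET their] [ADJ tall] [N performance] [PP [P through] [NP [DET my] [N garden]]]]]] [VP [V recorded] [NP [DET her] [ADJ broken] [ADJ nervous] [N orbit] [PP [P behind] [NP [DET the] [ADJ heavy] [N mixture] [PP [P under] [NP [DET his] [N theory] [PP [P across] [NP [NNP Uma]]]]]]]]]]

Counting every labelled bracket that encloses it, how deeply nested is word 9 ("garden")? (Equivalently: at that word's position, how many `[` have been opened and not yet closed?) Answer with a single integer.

7

Counting open brackets not yet closed at "garden": [S [NP [PP [NP [PP [NP [N = 7.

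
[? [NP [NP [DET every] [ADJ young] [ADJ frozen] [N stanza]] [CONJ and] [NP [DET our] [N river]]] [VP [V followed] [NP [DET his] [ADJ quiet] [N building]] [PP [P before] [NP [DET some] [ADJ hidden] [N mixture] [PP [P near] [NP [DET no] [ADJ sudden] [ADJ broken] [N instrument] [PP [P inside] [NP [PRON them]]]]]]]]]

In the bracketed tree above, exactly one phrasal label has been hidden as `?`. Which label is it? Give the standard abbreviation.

A constituent whose immediate children are NP, VP is a clause: S.

S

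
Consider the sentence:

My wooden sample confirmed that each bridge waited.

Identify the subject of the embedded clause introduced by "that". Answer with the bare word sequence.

In the embedded clause introduced by "that" the verb is "waited"; the NP preceding it, "each bridge", is the subject.

each bridge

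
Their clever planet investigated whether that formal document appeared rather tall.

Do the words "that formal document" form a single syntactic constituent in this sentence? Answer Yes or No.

Yes

These words form the whole noun phrase headed by "document", so yes — one constituent.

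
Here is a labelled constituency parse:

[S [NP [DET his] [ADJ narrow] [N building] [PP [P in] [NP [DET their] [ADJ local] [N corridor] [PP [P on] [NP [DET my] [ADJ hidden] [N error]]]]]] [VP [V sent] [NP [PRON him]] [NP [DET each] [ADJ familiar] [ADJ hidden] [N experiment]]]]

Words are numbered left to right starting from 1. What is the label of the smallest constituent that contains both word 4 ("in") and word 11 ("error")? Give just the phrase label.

Word 4 lies under S → NP → PP → P; word 11 lies under S → NP → PP → NP → PP → NP → N. The lowest shared node is the PP.

PP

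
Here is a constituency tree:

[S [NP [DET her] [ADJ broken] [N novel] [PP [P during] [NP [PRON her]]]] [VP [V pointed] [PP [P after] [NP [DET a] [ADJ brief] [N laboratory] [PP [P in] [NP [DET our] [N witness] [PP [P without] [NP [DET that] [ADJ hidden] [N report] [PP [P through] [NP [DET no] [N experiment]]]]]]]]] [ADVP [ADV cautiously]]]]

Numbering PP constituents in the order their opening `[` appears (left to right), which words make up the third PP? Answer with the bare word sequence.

The PP opening brackets appear, in order, over: "during her"; "after a brief laboratory in our witness without that hidden report through no experiment"; "in our witness without that hidden report through no experiment"; "without that hidden report through no experiment"; "through no experiment". The third one spans "in our witness without that hidden report through no experiment".

in our witness without that hidden report through no experiment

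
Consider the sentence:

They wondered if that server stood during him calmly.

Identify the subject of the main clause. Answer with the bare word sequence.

"they" is the NP that combines with the VP headed by "wondered" to form the main clause — the subject.

they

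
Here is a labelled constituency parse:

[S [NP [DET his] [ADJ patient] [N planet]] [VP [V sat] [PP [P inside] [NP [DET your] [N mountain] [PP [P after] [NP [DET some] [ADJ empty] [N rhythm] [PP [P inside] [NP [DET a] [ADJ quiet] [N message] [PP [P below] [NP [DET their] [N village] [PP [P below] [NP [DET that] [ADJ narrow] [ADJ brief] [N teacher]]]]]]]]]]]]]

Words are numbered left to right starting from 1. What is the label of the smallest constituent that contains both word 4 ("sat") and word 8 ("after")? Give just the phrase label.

VP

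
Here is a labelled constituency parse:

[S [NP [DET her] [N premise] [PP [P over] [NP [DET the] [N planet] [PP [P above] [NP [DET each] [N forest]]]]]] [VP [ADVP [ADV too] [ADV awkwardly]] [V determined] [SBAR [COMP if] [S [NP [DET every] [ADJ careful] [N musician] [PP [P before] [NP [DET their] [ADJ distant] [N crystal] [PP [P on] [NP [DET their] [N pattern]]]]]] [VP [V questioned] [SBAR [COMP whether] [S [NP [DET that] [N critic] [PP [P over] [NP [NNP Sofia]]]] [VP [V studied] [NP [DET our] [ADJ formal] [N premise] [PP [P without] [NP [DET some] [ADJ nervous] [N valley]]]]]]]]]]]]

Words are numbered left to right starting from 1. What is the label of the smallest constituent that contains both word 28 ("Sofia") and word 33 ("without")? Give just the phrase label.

S

The smallest bracket enclosing both words is [S that critic over Sofia studied our formal premise without some nervous valley], so the label is S.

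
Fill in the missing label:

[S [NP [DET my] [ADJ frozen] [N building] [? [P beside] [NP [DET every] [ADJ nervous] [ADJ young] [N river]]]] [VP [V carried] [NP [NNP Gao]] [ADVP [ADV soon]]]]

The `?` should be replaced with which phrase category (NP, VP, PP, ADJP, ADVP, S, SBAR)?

Looking at what the `?` directly dominates — P 'beside', NP — this is a prepositional phrase (PP).

PP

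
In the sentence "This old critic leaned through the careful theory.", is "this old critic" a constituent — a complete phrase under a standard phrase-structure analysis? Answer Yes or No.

These words form the whole noun phrase headed by "critic", so yes — one constituent.

Yes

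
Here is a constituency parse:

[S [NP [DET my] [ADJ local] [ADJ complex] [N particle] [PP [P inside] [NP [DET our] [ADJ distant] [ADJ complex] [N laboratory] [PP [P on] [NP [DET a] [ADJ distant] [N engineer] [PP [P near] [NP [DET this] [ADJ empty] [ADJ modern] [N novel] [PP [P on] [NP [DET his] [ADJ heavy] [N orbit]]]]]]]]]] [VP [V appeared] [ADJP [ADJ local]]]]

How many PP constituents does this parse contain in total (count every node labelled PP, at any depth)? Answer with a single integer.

Listing each PP by its span: [PP inside our distant complex laboratory on a distant engineer near this empty modern novel on his heavy orbit]; [PP on a distant engineer near this empty modern novel on his heavy orbit]; [PP near this empty modern novel on his heavy orbit]; [PP on his heavy orbit] — that makes 4.

4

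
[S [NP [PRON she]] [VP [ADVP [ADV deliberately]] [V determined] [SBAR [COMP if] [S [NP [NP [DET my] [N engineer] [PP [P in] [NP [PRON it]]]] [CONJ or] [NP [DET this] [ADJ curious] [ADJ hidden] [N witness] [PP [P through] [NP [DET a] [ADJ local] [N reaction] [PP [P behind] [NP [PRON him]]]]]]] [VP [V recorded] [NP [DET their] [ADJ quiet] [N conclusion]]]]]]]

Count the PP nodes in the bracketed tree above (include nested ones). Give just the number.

Scanning left to right, an opening `[PP` appears at word positions 7, 14, 18 — 3 in total.

3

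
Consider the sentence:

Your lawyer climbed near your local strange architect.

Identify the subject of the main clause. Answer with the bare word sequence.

The subject of the main clause is the NP immediately before the verb "climbed": "your lawyer".

your lawyer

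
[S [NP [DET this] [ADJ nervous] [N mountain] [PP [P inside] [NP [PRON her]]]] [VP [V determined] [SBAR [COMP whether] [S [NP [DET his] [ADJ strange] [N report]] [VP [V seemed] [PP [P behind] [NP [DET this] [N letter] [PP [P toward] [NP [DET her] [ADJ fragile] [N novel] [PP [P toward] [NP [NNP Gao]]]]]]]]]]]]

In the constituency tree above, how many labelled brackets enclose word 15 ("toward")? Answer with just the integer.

9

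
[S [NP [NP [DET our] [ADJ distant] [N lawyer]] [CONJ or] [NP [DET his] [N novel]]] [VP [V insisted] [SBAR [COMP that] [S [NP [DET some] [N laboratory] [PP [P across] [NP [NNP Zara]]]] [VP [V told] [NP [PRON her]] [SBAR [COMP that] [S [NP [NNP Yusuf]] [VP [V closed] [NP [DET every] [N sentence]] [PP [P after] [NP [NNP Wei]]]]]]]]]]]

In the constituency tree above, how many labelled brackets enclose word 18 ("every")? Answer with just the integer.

10

The word sits inside DET, which is inside NP, inside VP, inside S, inside SBAR, inside VP, inside S, inside SBAR, inside VP, inside S — 10 brackets in all.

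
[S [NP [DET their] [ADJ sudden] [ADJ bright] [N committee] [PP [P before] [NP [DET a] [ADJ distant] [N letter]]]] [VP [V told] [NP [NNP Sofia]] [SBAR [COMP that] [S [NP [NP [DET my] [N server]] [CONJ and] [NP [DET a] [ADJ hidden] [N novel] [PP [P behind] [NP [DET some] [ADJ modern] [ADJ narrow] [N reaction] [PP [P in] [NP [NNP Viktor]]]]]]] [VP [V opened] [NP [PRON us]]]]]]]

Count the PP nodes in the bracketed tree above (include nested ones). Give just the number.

Listing each PP by its span: [PP before a distant letter]; [PP behind some modern narrow reaction in Viktor]; [PP in Viktor] — that makes 3.

3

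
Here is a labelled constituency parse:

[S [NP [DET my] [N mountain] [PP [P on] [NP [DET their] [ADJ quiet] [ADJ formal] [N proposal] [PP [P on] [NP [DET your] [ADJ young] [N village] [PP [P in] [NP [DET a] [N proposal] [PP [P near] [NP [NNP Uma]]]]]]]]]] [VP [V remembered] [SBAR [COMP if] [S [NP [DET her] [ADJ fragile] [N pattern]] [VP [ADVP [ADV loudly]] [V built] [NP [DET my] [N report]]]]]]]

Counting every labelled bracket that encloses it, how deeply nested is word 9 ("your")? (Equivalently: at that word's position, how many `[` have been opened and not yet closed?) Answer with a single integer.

7

Counting open brackets not yet closed at "your": [S [NP [PP [NP [PP [NP [DET = 7.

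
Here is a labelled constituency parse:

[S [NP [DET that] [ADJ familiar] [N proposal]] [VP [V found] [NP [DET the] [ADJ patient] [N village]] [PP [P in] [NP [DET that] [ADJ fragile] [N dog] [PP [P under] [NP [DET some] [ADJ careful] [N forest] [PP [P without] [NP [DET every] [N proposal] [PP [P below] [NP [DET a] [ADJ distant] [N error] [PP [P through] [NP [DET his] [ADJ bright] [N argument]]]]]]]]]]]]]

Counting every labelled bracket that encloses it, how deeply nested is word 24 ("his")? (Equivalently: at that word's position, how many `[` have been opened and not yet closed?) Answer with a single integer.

The word sits inside DET, which is inside NP, inside PP, inside NP, inside PP, inside NP, inside PP, inside NP, inside PP, inside NP, inside PP, inside VP, inside S — 13 brackets in all.

13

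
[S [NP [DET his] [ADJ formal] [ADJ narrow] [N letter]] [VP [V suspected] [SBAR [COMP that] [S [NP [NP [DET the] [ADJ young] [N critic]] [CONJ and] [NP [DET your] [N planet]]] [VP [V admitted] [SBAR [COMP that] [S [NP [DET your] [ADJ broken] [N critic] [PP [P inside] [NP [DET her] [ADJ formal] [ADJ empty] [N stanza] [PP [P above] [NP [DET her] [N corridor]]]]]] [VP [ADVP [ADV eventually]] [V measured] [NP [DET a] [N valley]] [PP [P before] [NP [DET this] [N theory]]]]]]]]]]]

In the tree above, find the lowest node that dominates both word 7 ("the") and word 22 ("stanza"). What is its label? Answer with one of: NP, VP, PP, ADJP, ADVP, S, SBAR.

S

The smallest bracket enclosing both words is [S the young critic and your planet admitted that your broken critic inside her formal empty stanza above her corridor eventually measured a valley before this theory], so the label is S.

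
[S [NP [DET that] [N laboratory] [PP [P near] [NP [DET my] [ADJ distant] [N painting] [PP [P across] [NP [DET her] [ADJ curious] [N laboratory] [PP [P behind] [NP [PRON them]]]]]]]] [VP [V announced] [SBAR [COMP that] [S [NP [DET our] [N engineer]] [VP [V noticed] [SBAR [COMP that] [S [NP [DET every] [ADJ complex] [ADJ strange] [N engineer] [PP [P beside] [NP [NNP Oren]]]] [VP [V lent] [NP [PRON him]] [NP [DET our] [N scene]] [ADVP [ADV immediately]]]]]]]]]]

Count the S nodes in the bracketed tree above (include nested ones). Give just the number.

3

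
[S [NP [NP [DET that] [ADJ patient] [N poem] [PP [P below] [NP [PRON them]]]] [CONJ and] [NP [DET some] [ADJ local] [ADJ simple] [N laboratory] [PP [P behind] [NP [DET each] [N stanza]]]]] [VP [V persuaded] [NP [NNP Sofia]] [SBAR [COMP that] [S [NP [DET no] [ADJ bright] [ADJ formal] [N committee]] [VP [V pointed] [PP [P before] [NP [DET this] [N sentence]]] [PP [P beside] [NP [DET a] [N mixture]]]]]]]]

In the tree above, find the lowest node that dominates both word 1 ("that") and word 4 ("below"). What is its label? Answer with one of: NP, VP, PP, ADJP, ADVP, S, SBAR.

NP

Both words fall inside [NP that patient poem below them] (words 1–5), and no smaller constituent contains them both. Label: NP.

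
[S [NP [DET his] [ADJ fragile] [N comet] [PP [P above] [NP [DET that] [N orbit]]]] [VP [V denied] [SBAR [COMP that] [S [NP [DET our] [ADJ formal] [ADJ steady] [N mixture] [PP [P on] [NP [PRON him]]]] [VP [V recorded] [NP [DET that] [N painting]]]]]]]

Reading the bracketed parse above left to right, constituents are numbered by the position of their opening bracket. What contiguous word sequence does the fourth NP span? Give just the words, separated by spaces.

The NP opening brackets appear, in order, over: "his fragile comet above that orbit"; "that orbit"; "our formal steady mixture on him"; "him"; "that painting". The fourth one spans "him".

him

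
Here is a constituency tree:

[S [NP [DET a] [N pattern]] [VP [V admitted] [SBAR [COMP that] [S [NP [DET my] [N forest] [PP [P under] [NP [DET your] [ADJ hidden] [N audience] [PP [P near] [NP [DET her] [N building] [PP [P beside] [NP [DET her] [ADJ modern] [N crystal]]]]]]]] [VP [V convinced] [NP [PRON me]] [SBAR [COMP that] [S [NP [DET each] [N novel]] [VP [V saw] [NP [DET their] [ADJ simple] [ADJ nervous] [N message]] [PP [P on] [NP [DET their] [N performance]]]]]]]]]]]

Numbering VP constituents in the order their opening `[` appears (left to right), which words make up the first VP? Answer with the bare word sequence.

admitted that my forest under your hidden audience near her building beside her modern crystal convinced me that each novel saw their simple nervous message on their performance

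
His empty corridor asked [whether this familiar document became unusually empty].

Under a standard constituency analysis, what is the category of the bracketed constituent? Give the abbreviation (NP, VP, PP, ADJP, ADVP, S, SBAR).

The bracketed span "whether this familiar document became unusually empty" is headed by "whether", making it a subordinate clause (SBAR).

SBAR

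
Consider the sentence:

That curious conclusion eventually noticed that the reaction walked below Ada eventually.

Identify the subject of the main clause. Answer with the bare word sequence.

In the main clause the verb is "noticed"; the NP preceding it, "that curious conclusion", is the subject.

that curious conclusion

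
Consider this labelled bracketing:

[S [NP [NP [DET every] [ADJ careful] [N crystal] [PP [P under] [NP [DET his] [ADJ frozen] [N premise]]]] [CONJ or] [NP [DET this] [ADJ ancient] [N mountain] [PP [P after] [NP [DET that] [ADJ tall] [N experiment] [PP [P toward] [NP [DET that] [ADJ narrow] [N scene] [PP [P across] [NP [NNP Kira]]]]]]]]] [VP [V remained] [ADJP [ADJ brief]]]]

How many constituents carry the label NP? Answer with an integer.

7

Scanning left to right, an opening `[NP` appears at word positions 1, 1, 5, 9, 13, 17, 21 — 7 in total.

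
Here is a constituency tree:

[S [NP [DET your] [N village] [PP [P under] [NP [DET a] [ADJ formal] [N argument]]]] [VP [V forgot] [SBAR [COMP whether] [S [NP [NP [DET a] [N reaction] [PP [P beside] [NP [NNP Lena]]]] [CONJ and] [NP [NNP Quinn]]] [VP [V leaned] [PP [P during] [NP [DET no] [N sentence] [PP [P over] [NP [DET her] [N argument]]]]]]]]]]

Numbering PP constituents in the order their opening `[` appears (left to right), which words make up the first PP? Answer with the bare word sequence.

The PP opening brackets appear, in order, over: "under a formal argument"; "beside Lena"; "during no sentence over her argument"; "over her argument". The first one spans "under a formal argument".

under a formal argument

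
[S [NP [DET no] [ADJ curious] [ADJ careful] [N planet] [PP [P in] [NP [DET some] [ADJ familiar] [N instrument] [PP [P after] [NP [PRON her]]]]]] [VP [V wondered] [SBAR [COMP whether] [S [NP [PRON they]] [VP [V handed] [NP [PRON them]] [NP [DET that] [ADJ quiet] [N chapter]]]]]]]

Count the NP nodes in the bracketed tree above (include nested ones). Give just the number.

6

Listing each NP by its span: [NP no curious careful planet in some familiar instrument after her]; [NP some familiar instrument after her]; [NP her]; [NP they]; [NP them]; [NP that quiet chapter] — that makes 6.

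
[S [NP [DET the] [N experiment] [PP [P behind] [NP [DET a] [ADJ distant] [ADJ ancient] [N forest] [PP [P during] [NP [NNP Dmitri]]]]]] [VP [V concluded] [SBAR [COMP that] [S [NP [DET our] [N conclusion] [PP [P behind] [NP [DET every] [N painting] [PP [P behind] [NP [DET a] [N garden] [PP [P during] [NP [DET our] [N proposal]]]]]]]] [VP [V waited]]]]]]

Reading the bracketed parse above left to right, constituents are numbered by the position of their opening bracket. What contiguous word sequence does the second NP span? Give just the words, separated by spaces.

In left-to-right order the NP constituents are "the experiment behind a distant ancient forest during Dmitri"; "a distant ancient forest during Dmitri"; "Dmitri"; "our conclusion behind every painting behind a garden during our proposal"; "every painting behind a garden during our proposal"; "a garden during our proposal"; "our proposal". Number 2 is "a distant ancient forest during Dmitri".

a distant ancient forest during Dmitri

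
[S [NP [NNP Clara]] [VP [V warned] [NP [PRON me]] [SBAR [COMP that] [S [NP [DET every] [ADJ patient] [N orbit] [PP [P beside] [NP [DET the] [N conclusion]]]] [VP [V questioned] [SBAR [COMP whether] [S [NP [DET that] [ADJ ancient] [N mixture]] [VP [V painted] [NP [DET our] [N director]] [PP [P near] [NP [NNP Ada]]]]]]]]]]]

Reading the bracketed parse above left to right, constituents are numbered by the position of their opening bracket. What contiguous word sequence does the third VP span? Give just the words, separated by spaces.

The VP opening brackets appear, in order, over: "warned me that every patient orbit beside the conclusion questioned whether that ancient mixture painted our director near Ada"; "questioned whether that ancient mixture painted our director near Ada"; "painted our director near Ada". The third one spans "painted our director near Ada".

painted our director near Ada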